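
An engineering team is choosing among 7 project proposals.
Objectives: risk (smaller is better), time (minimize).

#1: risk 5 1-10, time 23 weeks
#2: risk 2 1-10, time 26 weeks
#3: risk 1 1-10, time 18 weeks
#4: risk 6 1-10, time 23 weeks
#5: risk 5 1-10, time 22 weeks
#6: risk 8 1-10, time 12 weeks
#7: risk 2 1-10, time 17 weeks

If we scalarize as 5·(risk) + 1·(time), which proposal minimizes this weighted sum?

#1: 5·5 + 1·23 = 48
#2: 5·2 + 1·26 = 36
#3: 5·1 + 1·18 = 23
#4: 5·6 + 1·23 = 53
#5: 5·5 + 1·22 = 47
#6: 5·8 + 1·12 = 52
#7: 5·2 + 1·17 = 27
Lowest: #3 at 23.

#3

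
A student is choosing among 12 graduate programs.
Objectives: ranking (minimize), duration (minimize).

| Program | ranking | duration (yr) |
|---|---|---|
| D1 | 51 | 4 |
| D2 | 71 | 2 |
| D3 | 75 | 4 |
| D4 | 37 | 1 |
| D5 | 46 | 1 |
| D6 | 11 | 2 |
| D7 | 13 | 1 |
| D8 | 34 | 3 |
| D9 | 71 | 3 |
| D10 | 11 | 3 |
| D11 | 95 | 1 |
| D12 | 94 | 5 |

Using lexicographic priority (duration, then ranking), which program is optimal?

First minimize duration: best is 1, kept {D4, D5, D7, D11}.
Then minimize ranking: best is 13, kept {D7}.

D7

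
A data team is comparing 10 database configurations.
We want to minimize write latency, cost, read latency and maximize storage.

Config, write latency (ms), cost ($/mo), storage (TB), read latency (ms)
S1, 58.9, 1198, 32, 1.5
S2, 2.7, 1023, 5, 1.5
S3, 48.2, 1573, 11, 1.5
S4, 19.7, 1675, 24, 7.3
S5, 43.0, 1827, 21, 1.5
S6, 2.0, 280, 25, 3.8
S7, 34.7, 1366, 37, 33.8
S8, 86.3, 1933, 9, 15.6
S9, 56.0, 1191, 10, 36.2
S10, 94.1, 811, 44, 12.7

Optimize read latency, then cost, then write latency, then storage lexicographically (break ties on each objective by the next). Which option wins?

S2

First minimize read latency: best is 1.5, kept {S1, S2, S3, S5}.
Then minimize cost: best is 1023, kept {S2}.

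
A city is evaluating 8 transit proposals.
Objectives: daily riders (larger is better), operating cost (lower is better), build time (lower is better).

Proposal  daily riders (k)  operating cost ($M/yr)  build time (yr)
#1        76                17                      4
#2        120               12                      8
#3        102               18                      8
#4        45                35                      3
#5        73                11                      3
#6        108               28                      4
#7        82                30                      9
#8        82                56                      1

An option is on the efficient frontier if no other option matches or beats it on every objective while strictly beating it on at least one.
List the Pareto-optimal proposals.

#1: not dominated.
#2: not dominated (best daily riders).
#3: dominated by #2 (daily riders 120≥102, operating cost 12≤18, build time 8≤8).
#4: dominated by #5 (daily riders 73≥45, operating cost 11≤35, build time 3≤3).
#5: not dominated (best operating cost).
#6: not dominated.
#7: dominated by #2 (daily riders 120≥82, operating cost 12≤30, build time 8≤9).
#8: not dominated (best build time).

#1, #2, #5, #6, #8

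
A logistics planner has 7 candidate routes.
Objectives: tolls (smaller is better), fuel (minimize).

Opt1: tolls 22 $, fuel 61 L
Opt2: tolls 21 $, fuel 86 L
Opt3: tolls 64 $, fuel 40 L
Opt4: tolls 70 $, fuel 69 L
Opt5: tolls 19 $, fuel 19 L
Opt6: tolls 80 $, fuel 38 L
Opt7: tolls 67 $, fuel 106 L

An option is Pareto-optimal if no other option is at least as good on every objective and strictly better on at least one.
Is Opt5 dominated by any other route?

Opt1: worse on tolls (22 vs 19).
Opt2: worse on tolls (21 vs 19).
Opt3: worse on tolls (64 vs 19).
Opt4: worse on tolls (70 vs 19).
Opt6: worse on tolls (80 vs 19).
Opt7: worse on tolls (67 vs 19).
No option is at least as good as Opt5 on every objective and strictly better on one.

No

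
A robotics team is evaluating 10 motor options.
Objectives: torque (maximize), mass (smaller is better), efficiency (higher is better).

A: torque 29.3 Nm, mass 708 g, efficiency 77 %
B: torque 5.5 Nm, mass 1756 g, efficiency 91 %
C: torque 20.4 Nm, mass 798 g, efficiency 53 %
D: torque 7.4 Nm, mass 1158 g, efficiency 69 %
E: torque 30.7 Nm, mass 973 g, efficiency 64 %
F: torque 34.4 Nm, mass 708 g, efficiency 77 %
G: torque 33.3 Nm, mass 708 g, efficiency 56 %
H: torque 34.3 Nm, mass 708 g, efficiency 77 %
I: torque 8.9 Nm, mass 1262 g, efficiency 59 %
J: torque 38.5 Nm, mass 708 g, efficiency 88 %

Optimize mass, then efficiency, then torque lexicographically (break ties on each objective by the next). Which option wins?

J

First minimize mass: best is 708, kept {A, F, G, H, J}.
Then maximize efficiency: best is 88, kept {J}.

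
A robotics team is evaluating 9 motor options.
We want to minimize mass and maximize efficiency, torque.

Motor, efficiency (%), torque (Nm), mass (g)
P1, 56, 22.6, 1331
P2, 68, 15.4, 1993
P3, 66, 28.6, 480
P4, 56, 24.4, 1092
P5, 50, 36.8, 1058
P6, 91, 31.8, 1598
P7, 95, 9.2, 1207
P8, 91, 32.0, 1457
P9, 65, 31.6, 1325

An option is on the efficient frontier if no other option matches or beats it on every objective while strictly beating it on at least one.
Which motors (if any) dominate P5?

none

P1: worse on torque (22.6 vs 36.8).
P2: worse on torque (15.4 vs 36.8).
P3: worse on torque (28.6 vs 36.8).
P4: worse on torque (24.4 vs 36.8).
P6: worse on torque (31.8 vs 36.8).
P7: worse on torque (9.2 vs 36.8).
P8: worse on torque (32.0 vs 36.8).
P9: worse on torque (31.6 vs 36.8).
No option dominates P5.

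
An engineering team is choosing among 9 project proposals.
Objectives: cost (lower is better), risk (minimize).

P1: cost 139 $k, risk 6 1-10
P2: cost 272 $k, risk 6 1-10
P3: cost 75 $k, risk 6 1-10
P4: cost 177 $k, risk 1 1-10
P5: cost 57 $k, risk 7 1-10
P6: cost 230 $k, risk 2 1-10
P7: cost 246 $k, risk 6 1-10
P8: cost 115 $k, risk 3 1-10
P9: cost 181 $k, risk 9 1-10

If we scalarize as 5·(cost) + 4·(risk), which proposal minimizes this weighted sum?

P1: 5·139 + 4·6 = 719
P2: 5·272 + 4·6 = 1384
P3: 5·75 + 4·6 = 399
P4: 5·177 + 4·1 = 889
P5: 5·57 + 4·7 = 313
P6: 5·230 + 4·2 = 1158
P7: 5·246 + 4·6 = 1254
P8: 5·115 + 4·3 = 587
P9: 5·181 + 4·9 = 941
Lowest: P5 at 313.

P5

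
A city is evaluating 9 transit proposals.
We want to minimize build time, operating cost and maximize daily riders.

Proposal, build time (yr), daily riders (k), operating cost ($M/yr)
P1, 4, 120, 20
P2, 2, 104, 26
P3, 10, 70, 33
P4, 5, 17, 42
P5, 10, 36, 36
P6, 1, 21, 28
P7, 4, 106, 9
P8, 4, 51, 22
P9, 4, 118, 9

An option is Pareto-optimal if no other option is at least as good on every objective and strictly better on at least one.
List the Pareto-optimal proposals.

P1: not dominated (best daily riders).
P2: not dominated.
P3: dominated by P1 (build time 4≤10, daily riders 120≥70, operating cost 20≤33).
P4: dominated by P1 (build time 4≤5, daily riders 120≥17, operating cost 20≤42).
P5: dominated by P1 (build time 4≤10, daily riders 120≥36, operating cost 20≤36).
P6: not dominated (best build time).
P7: dominated by P9 (build time 4≤4, daily riders 118≥106, operating cost 9≤9).
P8: dominated by P1 (build time 4≤4, daily riders 120≥51, operating cost 20≤22).
P9: not dominated.

P1, P2, P6, P9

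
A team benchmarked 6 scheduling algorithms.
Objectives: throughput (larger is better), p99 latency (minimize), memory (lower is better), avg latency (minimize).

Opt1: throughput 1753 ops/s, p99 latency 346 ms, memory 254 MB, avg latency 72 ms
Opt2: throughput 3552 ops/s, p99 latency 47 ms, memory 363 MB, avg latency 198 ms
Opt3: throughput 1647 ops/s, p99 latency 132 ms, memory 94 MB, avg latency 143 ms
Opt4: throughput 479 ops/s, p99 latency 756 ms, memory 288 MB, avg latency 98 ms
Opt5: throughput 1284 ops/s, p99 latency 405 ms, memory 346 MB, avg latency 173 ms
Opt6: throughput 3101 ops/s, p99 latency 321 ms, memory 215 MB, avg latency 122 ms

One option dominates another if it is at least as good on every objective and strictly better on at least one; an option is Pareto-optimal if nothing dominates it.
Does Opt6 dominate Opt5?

Opt6 vs Opt5: throughput 3101≥1284, p99 latency 321≤405, memory 215≤346, avg latency 122≤173 — Opt6 is at least as good on every objective with at least one strict improvement.

Yes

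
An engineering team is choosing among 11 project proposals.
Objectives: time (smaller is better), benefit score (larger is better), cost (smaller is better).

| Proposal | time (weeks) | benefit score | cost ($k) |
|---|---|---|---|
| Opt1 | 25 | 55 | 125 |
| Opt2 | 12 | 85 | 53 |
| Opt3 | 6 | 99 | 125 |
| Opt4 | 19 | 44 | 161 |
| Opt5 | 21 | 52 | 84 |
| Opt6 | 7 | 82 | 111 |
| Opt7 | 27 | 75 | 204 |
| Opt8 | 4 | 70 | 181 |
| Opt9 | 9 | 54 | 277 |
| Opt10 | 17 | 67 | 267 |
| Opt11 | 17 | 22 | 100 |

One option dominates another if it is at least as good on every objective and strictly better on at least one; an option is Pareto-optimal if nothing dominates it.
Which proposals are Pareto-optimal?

Opt2, Opt3, Opt6, Opt8

Opt1: dominated by Opt2 (time 12≤25, benefit score 85≥55, cost 53≤125).
Opt2: not dominated (best cost).
Opt3: not dominated (best benefit score).
Opt4: dominated by Opt2 (time 12≤19, benefit score 85≥44, cost 53≤161).
Opt5: dominated by Opt2 (time 12≤21, benefit score 85≥52, cost 53≤84).
Opt6: not dominated.
Opt7: dominated by Opt2 (time 12≤27, benefit score 85≥75, cost 53≤204).
Opt8: not dominated (best time).
Opt9: dominated by Opt3 (time 6≤9, benefit score 99≥54, cost 125≤277).
Opt10: dominated by Opt2 (time 12≤17, benefit score 85≥67, cost 53≤267).
Opt11: dominated by Opt2 (time 12≤17, benefit score 85≥22, cost 53≤100).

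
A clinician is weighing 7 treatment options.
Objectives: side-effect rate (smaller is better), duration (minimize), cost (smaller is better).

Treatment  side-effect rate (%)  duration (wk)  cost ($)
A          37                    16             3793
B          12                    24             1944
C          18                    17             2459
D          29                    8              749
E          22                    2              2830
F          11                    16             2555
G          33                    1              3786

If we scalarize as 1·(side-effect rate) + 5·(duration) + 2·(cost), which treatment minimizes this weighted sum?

A: 1·37 + 5·16 + 2·3793 = 7703
B: 1·12 + 5·24 + 2·1944 = 4020
C: 1·18 + 5·17 + 2·2459 = 5021
D: 1·29 + 5·8 + 2·749 = 1567
E: 1·22 + 5·2 + 2·2830 = 5692
F: 1·11 + 5·16 + 2·2555 = 5201
G: 1·33 + 5·1 + 2·3786 = 7610
Lowest: D at 1567.

D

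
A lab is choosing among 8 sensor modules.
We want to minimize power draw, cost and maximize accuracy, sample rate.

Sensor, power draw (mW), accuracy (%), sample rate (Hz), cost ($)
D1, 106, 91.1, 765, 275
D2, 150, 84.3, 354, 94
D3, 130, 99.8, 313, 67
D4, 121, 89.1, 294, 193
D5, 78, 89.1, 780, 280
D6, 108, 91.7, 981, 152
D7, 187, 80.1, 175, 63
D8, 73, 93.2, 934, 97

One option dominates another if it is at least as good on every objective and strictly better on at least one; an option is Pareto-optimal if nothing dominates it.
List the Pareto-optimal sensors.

D2, D3, D6, D7, D8

D1: dominated by D8 (power draw 73≤106, accuracy 93.2≥91.1, sample rate 934≥765, cost 97≤275).
D2: not dominated.
D3: not dominated (best accuracy).
D4: dominated by D6 (power draw 108≤121, accuracy 91.7≥89.1, sample rate 981≥294, cost 152≤193).
D5: dominated by D8 (power draw 73≤78, accuracy 93.2≥89.1, sample rate 934≥780, cost 97≤280).
D6: not dominated (best sample rate).
D7: not dominated (best cost).
D8: not dominated (best power draw).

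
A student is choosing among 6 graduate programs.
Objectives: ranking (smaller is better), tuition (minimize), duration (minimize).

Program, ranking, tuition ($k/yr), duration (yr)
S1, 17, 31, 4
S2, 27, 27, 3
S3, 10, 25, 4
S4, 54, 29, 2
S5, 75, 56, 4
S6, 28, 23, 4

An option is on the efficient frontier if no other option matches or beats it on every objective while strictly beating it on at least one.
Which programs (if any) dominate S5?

S1, S2, S3, S4, S6

S1: ranking 17≤75, tuition 31≤56, duration 4≤4 — dominates S5.
S2: ranking 27≤75, tuition 27≤56, duration 3≤4 — dominates S5.
S3: ranking 10≤75, tuition 25≤56, duration 4≤4 — dominates S5.
S4: ranking 54≤75, tuition 29≤56, duration 2≤4 — dominates S5.
S6: ranking 28≤75, tuition 23≤56, duration 4≤4 — dominates S5.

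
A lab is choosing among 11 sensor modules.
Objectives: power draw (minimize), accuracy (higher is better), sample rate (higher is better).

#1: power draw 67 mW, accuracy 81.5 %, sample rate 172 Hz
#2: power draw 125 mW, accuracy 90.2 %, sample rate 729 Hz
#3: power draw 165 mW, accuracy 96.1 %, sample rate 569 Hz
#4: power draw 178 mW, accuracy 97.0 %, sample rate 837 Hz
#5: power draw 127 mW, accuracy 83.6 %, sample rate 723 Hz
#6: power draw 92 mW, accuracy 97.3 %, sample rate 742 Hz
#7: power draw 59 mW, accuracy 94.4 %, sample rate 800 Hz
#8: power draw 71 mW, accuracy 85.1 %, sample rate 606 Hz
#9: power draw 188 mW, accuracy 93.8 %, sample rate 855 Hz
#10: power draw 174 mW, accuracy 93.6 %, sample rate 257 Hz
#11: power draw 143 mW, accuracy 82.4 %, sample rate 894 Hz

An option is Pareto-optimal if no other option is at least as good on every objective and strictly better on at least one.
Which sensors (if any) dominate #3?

#6

#6: power draw 92≤165, accuracy 97.3≥96.1, sample rate 742≥569 — dominates #3.
Others (#1, #2, #4, #5, #7, #8, #9, #10, #11) are each worse than #3 on at least one objective.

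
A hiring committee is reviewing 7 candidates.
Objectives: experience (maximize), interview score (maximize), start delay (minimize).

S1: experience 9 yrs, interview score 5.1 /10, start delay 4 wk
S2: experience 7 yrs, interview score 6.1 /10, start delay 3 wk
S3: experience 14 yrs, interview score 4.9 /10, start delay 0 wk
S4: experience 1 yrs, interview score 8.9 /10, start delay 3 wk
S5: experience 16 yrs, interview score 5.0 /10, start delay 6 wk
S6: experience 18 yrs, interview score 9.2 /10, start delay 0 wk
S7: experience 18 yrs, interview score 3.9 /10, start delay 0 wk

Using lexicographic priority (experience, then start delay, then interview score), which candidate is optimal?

S6

First maximize experience: best is 18, kept {S6, S7}.
Then minimize start delay: best is 0, kept {S6, S7}.
Then maximize interview score: best is 9.2, kept {S6}.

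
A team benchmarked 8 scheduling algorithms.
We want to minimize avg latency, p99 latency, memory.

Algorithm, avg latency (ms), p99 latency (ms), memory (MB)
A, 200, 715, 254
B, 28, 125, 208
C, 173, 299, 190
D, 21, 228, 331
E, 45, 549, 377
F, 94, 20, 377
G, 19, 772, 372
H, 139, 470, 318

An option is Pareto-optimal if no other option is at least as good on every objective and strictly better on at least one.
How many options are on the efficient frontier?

A: dominated by B (avg latency 28≤200, p99 latency 125≤715, memory 208≤254).
B: not dominated.
C: not dominated (best memory).
D: not dominated.
E: dominated by B (avg latency 28≤45, p99 latency 125≤549, memory 208≤377).
F: not dominated (best p99 latency).
G: not dominated (best avg latency).
H: dominated by B (avg latency 28≤139, p99 latency 125≤470, memory 208≤318).
Pareto-optimal: B, C, D, F, G → 5.

5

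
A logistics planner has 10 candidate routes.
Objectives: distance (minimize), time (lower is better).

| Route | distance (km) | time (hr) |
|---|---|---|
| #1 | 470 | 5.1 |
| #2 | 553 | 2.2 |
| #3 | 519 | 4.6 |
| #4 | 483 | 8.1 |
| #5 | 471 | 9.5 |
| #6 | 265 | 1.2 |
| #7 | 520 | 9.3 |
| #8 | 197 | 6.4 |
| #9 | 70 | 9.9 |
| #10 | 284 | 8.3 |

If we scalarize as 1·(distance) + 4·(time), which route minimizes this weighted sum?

#9

#1: 1·470 + 4·5.1 = 490.4
#2: 1·553 + 4·2.2 = 561.8
#3: 1·519 + 4·4.6 = 537.4
#4: 1·483 + 4·8.1 = 515.4
#5: 1·471 + 4·9.5 = 509.0
#6: 1·265 + 4·1.2 = 269.8
#7: 1·520 + 4·9.3 = 557.2
#8: 1·197 + 4·6.4 = 222.6
#9: 1·70 + 4·9.9 = 109.6
#10: 1·284 + 4·8.3 = 317.2
Lowest: #9 at 109.6.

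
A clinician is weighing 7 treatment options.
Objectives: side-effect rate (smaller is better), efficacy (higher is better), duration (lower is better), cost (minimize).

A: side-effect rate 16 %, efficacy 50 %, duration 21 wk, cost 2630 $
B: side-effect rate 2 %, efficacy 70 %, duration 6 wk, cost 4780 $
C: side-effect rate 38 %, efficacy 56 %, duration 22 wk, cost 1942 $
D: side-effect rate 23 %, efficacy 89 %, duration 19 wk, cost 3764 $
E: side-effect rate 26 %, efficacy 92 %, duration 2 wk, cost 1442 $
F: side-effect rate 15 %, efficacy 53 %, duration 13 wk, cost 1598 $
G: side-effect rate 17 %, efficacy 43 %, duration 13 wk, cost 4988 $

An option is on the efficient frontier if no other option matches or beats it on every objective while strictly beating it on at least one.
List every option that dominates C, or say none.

E

E: side-effect rate 26≤38, efficacy 92≥56, duration 2≤22, cost 1442≤1942 — dominates C.
Others (A, B, D, F, G) are each worse than C on at least one objective.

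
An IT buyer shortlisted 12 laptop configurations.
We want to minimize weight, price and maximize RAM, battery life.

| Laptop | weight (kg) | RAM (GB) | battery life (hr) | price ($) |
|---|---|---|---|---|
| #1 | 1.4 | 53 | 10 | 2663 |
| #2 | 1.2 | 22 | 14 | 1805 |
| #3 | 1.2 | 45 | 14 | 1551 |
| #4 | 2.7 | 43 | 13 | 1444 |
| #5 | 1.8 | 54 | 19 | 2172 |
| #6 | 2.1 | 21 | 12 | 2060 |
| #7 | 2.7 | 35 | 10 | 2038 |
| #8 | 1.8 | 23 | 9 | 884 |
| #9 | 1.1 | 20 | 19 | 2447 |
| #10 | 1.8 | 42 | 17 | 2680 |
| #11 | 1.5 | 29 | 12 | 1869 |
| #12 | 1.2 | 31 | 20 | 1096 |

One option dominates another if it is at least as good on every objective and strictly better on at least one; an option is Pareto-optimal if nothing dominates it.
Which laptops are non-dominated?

#1, #3, #4, #5, #8, #9, #12

#1: not dominated.
#2: dominated by #3 (weight 1.2≤1.2, RAM 45≥22, battery life 14≥14, price 1551≤1805).
#3: not dominated.
#4: not dominated.
#5: not dominated (best RAM).
#6: dominated by #2 (weight 1.2≤2.1, RAM 22≥21, battery life 14≥12, price 1805≤2060).
#7: dominated by #3 (weight 1.2≤2.7, RAM 45≥35, battery life 14≥10, price 1551≤2038).
#8: not dominated (best price).
#9: not dominated (best weight).
#10: dominated by #5 (weight 1.8≤1.8, RAM 54≥42, battery life 19≥17, price 2172≤2680).
#11: dominated by #3 (weight 1.2≤1.5, RAM 45≥29, battery life 14≥12, price 1551≤1869).
#12: not dominated (best battery life).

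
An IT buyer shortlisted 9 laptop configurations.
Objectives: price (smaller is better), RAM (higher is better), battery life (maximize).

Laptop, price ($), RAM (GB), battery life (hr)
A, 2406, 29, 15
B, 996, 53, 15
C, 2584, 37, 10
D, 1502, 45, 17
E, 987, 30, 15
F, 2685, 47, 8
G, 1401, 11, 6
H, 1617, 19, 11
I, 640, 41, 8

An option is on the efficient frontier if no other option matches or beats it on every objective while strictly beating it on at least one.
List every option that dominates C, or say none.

B: price 996≤2584, RAM 53≥37, battery life 15≥10 — dominates C.
D: price 1502≤2584, RAM 45≥37, battery life 17≥10 — dominates C.
Others (A, E, F, G, H, I) are each worse than C on at least one objective.

B, D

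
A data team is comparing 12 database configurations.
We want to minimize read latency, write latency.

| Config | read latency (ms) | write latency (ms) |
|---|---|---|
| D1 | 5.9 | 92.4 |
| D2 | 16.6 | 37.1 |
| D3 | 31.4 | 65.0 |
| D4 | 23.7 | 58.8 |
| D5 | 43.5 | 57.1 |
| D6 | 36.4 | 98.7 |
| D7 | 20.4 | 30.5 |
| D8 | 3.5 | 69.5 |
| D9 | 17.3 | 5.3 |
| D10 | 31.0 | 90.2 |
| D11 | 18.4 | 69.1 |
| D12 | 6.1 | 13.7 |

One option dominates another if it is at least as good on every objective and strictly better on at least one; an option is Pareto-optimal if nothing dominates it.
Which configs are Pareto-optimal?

D8, D9, D12

D1: dominated by D8 (read latency 3.5≤5.9, write latency 69.5≤92.4).
D2: dominated by D12 (read latency 6.1≤16.6, write latency 13.7≤37.1).
D3: dominated by D2 (read latency 16.6≤31.4, write latency 37.1≤65.0).
D4: dominated by D2 (read latency 16.6≤23.7, write latency 37.1≤58.8).
D5: dominated by D2 (read latency 16.6≤43.5, write latency 37.1≤57.1).
D6: dominated by D1 (read latency 5.9≤36.4, write latency 92.4≤98.7).
D7: dominated by D9 (read latency 17.3≤20.4, write latency 5.3≤30.5).
D8: not dominated (best read latency).
D9: not dominated (best write latency).
D10: dominated by D2 (read latency 16.6≤31.0, write latency 37.1≤90.2).
D11: dominated by D2 (read latency 16.6≤18.4, write latency 37.1≤69.1).
D12: not dominated.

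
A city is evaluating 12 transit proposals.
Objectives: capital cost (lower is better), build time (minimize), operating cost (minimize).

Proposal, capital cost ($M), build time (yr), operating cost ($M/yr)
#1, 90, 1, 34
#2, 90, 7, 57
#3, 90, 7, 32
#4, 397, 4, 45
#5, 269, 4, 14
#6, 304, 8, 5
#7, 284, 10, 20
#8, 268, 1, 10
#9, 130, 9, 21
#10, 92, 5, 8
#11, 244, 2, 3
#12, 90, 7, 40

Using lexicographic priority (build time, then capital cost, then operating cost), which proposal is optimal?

#1

First minimize build time: best is 1, kept {#1, #8}.
Then minimize capital cost: best is 90, kept {#1}.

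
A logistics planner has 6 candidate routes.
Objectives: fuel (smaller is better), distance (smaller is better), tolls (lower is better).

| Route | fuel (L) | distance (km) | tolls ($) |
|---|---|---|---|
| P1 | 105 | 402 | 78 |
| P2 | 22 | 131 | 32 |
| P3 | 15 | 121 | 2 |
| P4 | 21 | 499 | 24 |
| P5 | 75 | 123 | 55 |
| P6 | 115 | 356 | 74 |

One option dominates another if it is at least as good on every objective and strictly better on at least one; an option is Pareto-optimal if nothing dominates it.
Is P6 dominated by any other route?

P2 vs P6: fuel 22≤115, distance 131≤356, tolls 32≤74 — P2 is at least as good on every objective and strictly better on at least one, so P2 dominates P6.

Yes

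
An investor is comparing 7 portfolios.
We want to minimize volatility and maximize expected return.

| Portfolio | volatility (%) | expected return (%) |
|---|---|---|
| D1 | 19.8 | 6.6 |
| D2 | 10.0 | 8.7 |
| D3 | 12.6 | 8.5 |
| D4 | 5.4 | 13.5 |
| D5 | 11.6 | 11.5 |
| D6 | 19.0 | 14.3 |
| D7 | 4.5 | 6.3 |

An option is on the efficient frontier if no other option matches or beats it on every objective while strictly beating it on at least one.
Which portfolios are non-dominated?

D1: dominated by D2 (volatility 10.0≤19.8, expected return 8.7≥6.6).
D2: dominated by D4 (volatility 5.4≤10.0, expected return 13.5≥8.7).
D3: dominated by D2 (volatility 10.0≤12.6, expected return 8.7≥8.5).
D4: not dominated.
D5: dominated by D4 (volatility 5.4≤11.6, expected return 13.5≥11.5).
D6: not dominated (best expected return).
D7: not dominated (best volatility).

D4, D6, D7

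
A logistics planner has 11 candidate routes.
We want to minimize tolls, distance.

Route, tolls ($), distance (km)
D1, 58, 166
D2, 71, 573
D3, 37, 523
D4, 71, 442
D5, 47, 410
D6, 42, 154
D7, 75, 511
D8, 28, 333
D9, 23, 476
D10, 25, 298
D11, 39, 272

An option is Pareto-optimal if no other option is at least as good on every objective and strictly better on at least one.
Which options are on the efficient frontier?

D6, D9, D10, D11

D1: dominated by D6 (tolls 42≤58, distance 154≤166).
D2: dominated by D1 (tolls 58≤71, distance 166≤573).
D3: dominated by D8 (tolls 28≤37, distance 333≤523).
D4: dominated by D1 (tolls 58≤71, distance 166≤442).
D5: dominated by D6 (tolls 42≤47, distance 154≤410).
D6: not dominated (best distance).
D7: dominated by D1 (tolls 58≤75, distance 166≤511).
D8: dominated by D10 (tolls 25≤28, distance 298≤333).
D9: not dominated (best tolls).
D10: not dominated.
D11: not dominated.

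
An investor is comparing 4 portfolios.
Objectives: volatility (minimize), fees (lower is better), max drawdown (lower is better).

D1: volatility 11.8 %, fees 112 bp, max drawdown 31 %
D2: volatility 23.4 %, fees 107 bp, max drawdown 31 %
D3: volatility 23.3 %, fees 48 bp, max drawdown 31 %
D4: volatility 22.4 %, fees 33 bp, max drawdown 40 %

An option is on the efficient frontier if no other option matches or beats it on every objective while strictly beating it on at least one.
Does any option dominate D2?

D3 vs D2: volatility 23.3≤23.4, fees 48≤107, max drawdown 31≤31 — D3 is at least as good on every objective and strictly better on at least one, so D3 dominates D2.

Yes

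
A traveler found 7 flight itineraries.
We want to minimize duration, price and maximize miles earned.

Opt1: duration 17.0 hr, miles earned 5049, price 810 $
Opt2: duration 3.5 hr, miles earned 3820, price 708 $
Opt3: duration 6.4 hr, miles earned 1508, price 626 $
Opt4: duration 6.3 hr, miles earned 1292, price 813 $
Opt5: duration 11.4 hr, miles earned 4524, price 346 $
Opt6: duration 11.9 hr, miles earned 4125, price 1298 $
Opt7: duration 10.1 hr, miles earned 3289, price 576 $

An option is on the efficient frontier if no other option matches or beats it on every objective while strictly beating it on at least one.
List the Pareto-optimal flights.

Opt1: not dominated (best miles earned).
Opt2: not dominated (best duration).
Opt3: not dominated.
Opt4: dominated by Opt2 (duration 3.5≤6.3, miles earned 3820≥1292, price 708≤813).
Opt5: not dominated (best price).
Opt6: dominated by Opt5 (duration 11.4≤11.9, miles earned 4524≥4125, price 346≤1298).
Opt7: not dominated.

Opt1, Opt2, Opt3, Opt5, Opt7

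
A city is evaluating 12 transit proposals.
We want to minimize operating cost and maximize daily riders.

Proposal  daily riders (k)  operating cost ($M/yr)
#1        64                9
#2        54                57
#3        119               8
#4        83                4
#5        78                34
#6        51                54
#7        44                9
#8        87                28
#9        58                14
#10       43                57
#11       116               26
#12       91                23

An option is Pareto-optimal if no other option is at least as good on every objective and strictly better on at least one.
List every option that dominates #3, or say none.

#1: worse on daily riders (64 vs 119).
#2: worse on daily riders (54 vs 119).
#4: worse on daily riders (83 vs 119).
#5: worse on daily riders (78 vs 119).
#6: worse on daily riders (51 vs 119).
#7: worse on daily riders (44 vs 119).
#8: worse on daily riders (87 vs 119).
#9: worse on daily riders (58 vs 119).
#10: worse on daily riders (43 vs 119).
#11: worse on daily riders (116 vs 119).
#12: worse on daily riders (91 vs 119).
No option dominates #3.

none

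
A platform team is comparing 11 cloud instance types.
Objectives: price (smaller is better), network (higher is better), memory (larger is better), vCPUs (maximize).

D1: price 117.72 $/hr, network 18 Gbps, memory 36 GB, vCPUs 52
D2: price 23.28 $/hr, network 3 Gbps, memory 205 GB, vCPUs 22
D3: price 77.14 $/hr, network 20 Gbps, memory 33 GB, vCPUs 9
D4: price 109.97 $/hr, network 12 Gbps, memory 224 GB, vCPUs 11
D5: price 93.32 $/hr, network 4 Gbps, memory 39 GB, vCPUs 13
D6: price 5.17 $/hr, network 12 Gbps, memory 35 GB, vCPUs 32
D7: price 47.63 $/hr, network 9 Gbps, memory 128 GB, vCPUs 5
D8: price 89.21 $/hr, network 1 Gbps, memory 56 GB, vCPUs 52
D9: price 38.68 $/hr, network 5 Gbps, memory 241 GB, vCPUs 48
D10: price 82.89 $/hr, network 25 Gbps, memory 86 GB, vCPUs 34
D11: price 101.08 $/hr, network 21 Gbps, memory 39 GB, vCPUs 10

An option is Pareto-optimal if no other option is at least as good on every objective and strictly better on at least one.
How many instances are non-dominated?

D1: not dominated.
D2: not dominated.
D3: not dominated.
D4: not dominated.
D5: dominated by D9 (price 38.68≤93.32, network 5≥4, memory 241≥39, vCPUs 48≥13).
D6: not dominated (best price).
D7: not dominated.
D8: not dominated.
D9: not dominated (best memory).
D10: not dominated (best network).
D11: dominated by D10 (price 82.89≤101.08, network 25≥21, memory 86≥39, vCPUs 34≥10).
Pareto-optimal: D1, D2, D3, D4, D6, D7, D8, D9, D10 → 9.

9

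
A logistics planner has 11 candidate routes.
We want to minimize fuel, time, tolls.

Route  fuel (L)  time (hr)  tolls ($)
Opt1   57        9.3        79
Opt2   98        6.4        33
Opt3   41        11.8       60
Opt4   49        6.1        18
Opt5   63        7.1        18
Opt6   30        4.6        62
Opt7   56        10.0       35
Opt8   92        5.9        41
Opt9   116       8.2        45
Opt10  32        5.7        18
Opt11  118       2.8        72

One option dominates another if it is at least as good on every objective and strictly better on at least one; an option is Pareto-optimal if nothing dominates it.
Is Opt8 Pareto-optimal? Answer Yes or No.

Opt10 vs Opt8: fuel 32≤92, time 5.7≤5.9, tolls 18≤41 — Opt10 is at least as good on every objective and strictly better on at least one, so Opt10 dominates Opt8.

No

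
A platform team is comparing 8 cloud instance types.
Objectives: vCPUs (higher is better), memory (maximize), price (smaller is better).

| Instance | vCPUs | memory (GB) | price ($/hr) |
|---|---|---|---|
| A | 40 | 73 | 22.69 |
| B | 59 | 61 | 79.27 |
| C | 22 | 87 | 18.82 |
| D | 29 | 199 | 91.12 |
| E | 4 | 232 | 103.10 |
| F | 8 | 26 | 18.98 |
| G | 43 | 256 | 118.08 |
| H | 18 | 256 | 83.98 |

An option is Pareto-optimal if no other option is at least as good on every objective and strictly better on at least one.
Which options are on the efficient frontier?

A: not dominated.
B: not dominated (best vCPUs).
C: not dominated (best price).
D: not dominated.
E: dominated by H (vCPUs 18≥4, memory 256≥232, price 83.98≤103.10).
F: dominated by C (vCPUs 22≥8, memory 87≥26, price 18.82≤18.98).
G: not dominated.
H: not dominated.

A, B, C, D, G, H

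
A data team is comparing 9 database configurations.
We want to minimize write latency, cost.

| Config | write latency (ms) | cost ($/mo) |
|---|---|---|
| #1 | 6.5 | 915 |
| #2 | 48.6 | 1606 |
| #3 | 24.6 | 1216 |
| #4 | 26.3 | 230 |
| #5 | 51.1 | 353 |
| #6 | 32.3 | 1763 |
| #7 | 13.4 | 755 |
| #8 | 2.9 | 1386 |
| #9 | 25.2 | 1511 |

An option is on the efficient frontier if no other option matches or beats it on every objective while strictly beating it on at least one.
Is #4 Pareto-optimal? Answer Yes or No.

Yes

#1: worse on cost (915 vs 230).
#2: worse on write latency (48.6 vs 26.3).
#3: worse on cost (1216 vs 230).
#5: worse on write latency (51.1 vs 26.3).
#6: worse on write latency (32.3 vs 26.3).
#7: worse on cost (755 vs 230).
#8: worse on cost (1386 vs 230).
#9: worse on cost (1511 vs 230).
No option is at least as good as #4 on every objective and strictly better on one.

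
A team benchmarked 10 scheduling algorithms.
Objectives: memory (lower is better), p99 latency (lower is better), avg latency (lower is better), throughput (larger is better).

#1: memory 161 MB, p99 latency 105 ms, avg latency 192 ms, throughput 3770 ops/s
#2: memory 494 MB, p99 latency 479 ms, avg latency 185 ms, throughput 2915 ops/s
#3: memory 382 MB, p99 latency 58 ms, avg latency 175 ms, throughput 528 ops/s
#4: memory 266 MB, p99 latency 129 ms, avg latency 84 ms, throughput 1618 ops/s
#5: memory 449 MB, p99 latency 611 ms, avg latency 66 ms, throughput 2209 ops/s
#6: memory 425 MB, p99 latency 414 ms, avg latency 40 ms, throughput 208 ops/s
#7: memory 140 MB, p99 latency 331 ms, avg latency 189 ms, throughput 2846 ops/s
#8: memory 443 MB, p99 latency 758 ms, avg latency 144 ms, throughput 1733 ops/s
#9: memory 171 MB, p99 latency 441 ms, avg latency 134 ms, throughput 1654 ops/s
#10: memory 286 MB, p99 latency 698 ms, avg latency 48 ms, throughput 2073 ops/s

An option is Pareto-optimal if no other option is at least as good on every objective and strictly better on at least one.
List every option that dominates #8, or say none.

#10: memory 286≤443, p99 latency 698≤758, avg latency 48≤144, throughput 2073≥1733 — dominates #8.
Others (#1, #2, #3, #4, #5, #6, #7, #9) are each worse than #8 on at least one objective.

#10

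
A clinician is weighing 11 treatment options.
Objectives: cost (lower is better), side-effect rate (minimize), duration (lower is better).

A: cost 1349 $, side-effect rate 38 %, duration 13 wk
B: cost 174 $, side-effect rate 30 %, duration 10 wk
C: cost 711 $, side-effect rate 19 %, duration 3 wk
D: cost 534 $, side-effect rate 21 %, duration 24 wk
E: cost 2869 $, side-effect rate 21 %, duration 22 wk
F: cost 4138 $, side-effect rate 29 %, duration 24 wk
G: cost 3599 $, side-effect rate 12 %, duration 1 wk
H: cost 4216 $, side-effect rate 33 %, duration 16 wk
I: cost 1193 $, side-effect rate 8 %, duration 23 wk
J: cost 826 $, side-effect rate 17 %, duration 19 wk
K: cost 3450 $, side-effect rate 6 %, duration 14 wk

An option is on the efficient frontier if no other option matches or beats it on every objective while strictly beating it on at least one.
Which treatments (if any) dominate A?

B: cost 174≤1349, side-effect rate 30≤38, duration 10≤13 — dominates A.
C: cost 711≤1349, side-effect rate 19≤38, duration 3≤13 — dominates A.
Others (D, E, F, G, H, I, J, K) are each worse than A on at least one objective.

B, C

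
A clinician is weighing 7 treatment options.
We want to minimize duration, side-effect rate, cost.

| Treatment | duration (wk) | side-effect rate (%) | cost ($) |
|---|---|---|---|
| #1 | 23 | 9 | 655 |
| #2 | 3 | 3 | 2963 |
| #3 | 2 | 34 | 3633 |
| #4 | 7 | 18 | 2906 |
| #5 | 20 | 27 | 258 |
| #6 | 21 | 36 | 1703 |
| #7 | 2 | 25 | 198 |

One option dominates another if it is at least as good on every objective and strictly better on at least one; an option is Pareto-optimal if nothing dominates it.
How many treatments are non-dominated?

4

#1: not dominated.
#2: not dominated (best side-effect rate).
#3: dominated by #7 (duration 2≤2, side-effect rate 25≤34, cost 198≤3633).
#4: not dominated.
#5: dominated by #7 (duration 2≤20, side-effect rate 25≤27, cost 198≤258).
#6: dominated by #5 (duration 20≤21, side-effect rate 27≤36, cost 258≤1703).
#7: not dominated (best cost).
Pareto-optimal: #1, #2, #4, #7 → 4.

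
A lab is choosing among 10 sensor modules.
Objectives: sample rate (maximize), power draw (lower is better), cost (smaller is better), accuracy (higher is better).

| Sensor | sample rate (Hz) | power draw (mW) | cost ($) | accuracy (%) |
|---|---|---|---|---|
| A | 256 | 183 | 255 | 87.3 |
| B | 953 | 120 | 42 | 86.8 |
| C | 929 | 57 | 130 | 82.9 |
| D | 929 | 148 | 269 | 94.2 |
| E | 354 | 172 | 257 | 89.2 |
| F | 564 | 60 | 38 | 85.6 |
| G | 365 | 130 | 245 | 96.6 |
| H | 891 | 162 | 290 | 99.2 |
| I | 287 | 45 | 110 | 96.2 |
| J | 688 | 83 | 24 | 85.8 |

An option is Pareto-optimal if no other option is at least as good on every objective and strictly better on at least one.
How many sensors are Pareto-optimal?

8

A: dominated by G (sample rate 365≥256, power draw 130≤183, cost 245≤255, accuracy 96.6≥87.3).
B: not dominated (best sample rate).
C: not dominated.
D: not dominated.
E: dominated by G (sample rate 365≥354, power draw 130≤172, cost 245≤257, accuracy 96.6≥89.2).
F: not dominated.
G: not dominated.
H: not dominated (best accuracy).
I: not dominated (best power draw).
J: not dominated (best cost).
Pareto-optimal: B, C, D, F, G, H, I, J → 8.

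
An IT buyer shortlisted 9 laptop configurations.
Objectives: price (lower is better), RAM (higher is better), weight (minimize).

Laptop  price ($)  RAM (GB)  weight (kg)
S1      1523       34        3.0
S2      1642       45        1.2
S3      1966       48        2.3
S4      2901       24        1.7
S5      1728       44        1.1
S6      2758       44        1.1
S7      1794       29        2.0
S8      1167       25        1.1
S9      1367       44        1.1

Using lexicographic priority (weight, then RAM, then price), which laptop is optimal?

S9

First minimize weight: best is 1.1, kept {S5, S6, S8, S9}.
Then maximize RAM: best is 44, kept {S5, S6, S9}.
Then minimize price: best is 1367, kept {S9}.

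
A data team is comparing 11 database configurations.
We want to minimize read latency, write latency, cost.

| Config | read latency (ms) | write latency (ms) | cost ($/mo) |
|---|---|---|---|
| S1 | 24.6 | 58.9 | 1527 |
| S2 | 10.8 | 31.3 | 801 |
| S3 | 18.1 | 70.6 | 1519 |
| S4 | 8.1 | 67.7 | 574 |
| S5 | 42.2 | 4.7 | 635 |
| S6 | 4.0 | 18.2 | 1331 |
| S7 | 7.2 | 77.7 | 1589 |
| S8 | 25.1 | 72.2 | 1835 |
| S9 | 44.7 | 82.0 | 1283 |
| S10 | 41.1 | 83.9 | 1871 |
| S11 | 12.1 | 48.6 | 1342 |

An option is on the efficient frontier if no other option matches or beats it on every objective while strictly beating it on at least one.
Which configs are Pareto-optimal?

S1: dominated by S2 (read latency 10.8≤24.6, write latency 31.3≤58.9, cost 801≤1527).
S2: not dominated.
S3: dominated by S2 (read latency 10.8≤18.1, write latency 31.3≤70.6, cost 801≤1519).
S4: not dominated (best cost).
S5: not dominated (best write latency).
S6: not dominated (best read latency).
S7: dominated by S6 (read latency 4.0≤7.2, write latency 18.2≤77.7, cost 1331≤1589).
S8: dominated by S1 (read latency 24.6≤25.1, write latency 58.9≤72.2, cost 1527≤1835).
S9: dominated by S2 (read latency 10.8≤44.7, write latency 31.3≤82.0, cost 801≤1283).
S10: dominated by S1 (read latency 24.6≤41.1, write latency 58.9≤83.9, cost 1527≤1871).
S11: dominated by S2 (read latency 10.8≤12.1, write latency 31.3≤48.6, cost 801≤1342).

S2, S4, S5, S6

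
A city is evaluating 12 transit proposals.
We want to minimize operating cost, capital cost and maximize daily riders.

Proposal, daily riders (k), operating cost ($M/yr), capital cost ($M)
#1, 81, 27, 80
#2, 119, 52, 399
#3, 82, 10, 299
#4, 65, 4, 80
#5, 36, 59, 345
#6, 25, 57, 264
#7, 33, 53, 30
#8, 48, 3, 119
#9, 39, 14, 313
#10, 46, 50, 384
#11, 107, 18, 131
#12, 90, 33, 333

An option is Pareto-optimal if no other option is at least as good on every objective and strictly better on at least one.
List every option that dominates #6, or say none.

#1, #4, #7, #8, #11

#1: daily riders 81≥25, operating cost 27≤57, capital cost 80≤264 — dominates #6.
#4: daily riders 65≥25, operating cost 4≤57, capital cost 80≤264 — dominates #6.
#7: daily riders 33≥25, operating cost 53≤57, capital cost 30≤264 — dominates #6.
#8: daily riders 48≥25, operating cost 3≤57, capital cost 119≤264 — dominates #6.
#11: daily riders 107≥25, operating cost 18≤57, capital cost 131≤264 — dominates #6.
Others (#2, #3, #5, #9, #10, #12) are each worse than #6 on at least one objective.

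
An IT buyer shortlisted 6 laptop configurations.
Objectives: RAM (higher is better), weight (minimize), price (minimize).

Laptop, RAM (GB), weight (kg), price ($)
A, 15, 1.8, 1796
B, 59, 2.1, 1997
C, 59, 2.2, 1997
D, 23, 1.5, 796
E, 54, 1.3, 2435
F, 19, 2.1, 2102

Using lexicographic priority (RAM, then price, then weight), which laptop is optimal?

B

First maximize RAM: best is 59, kept {B, C}.
Then minimize price: best is 1997, kept {B, C}.
Then minimize weight: best is 2.1, kept {B}.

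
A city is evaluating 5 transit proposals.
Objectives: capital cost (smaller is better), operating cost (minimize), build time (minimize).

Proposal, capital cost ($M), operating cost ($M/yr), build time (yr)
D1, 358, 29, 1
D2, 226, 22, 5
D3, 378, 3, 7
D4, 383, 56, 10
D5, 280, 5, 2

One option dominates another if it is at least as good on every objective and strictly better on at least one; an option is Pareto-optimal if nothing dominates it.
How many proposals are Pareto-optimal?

D1: not dominated (best build time).
D2: not dominated (best capital cost).
D3: not dominated (best operating cost).
D4: dominated by D1 (capital cost 358≤383, operating cost 29≤56, build time 1≤10).
D5: not dominated.
Pareto-optimal: D1, D2, D3, D5 → 4.

4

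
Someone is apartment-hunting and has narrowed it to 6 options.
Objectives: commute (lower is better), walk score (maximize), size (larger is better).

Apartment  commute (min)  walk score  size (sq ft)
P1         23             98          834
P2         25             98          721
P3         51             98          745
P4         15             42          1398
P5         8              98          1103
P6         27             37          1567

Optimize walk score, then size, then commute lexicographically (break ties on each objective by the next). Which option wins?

First maximize walk score: best is 98, kept {P1, P2, P3, P5}.
Then maximize size: best is 1103, kept {P5}.

P5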